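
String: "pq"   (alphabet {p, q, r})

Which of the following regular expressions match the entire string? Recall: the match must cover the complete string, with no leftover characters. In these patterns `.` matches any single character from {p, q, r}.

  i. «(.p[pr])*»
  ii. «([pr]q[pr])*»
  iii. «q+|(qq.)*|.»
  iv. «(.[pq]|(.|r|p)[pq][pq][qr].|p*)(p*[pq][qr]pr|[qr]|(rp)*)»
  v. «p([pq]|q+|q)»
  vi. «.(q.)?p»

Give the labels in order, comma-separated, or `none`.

i → no match
ii → no match
iii → no match
iv → match
v → match
vi → no match — must end with "p"

iv, v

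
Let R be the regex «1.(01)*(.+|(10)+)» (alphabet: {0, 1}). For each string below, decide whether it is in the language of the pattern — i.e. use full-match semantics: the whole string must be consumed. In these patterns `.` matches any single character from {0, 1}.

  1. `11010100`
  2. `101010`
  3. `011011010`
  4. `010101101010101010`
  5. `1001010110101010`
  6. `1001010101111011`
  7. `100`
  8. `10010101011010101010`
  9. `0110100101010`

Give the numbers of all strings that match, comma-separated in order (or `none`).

1. `11010100` → match
2. `101010` → match
3. `011011010` → no match — must start with `1`
4 → no match — must start with `1`
5 → match
6 → match
7. `100` → match
8 → match
9 → no match — must start with `1`

1, 2, 5, 6, 7, 8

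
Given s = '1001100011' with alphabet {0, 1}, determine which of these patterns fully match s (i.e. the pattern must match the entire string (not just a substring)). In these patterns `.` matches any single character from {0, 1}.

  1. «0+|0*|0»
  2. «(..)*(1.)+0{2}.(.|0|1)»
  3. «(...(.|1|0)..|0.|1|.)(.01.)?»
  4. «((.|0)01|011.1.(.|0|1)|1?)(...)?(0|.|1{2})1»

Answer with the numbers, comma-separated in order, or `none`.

2, 3

1 → no match
2 → match
3 → match
4 → no match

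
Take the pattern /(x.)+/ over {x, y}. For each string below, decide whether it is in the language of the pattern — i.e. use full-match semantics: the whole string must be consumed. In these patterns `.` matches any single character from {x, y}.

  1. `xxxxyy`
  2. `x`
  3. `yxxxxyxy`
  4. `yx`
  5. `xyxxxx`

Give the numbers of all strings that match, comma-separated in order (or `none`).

1 → no match
2 → no match
3 → no match — must start with `x`
4 → no match — must start with `x`
5 → match

5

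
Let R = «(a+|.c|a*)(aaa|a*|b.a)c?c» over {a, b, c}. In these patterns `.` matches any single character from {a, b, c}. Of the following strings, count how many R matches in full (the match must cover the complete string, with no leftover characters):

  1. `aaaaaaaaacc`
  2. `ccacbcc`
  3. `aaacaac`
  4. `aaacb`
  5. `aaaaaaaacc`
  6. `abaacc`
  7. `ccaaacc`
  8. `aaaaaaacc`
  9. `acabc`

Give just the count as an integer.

5

1. `aaaaaaaaacc` → match
2. `ccacbcc` → no match
3. `aaacaac` → no match
4. `aaacb` → no match — must end with `c`
5. `aaaaaaaacc` → match
6. `abaacc` → match
7. `ccaaacc` → match
8. `aaaaaaacc` → match
9. `acabc` → no match
Total matched: 5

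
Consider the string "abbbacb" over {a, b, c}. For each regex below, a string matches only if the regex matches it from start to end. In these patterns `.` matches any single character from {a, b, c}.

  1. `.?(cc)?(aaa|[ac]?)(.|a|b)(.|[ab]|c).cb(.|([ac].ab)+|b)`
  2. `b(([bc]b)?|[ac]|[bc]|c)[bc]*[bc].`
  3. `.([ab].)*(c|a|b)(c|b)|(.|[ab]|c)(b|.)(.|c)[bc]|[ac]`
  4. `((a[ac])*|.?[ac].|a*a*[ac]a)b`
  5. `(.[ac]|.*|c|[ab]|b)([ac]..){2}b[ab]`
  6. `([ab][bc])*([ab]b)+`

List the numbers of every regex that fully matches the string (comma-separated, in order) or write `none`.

1 → no match
2 → no match — must start with "b"
3 → match
4 → no match
5 → no match
6 → no match

3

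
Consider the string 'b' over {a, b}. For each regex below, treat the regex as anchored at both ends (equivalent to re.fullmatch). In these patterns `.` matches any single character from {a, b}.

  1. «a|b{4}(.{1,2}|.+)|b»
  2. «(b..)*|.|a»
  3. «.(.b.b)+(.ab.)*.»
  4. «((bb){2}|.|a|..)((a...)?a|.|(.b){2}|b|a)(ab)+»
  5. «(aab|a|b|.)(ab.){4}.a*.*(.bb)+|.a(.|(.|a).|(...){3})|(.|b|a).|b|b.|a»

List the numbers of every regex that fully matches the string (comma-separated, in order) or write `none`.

1 → match
2 → match
3 → no match
4 → no match — must end with 'ab'
5 → match

1, 2, 5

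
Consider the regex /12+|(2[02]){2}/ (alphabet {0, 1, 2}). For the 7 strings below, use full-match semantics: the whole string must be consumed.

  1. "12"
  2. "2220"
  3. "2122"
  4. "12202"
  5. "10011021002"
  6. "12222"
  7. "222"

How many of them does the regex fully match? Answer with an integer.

1. "12" → match
2. "2220" → match
3. "2122" → no match
4. "12202" → no match
5. "10011021002" → no match
6. "12222" → match
7. "222" → no match
Total matched: 3

3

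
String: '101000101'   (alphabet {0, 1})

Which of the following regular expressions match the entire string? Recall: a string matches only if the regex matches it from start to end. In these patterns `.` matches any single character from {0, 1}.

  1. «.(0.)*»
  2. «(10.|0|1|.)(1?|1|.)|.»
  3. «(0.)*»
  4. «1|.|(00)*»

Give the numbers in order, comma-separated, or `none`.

1 → match
2 → no match
3 → no match
4 → no match

1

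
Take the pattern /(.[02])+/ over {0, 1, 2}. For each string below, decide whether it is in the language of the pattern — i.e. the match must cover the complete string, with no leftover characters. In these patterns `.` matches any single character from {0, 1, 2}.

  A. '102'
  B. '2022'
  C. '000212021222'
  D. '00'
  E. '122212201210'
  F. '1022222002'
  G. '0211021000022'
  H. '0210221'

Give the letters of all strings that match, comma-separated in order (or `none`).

A → no match
B → match
C → match
D → match
E → match
F → match
G → no match
H → no match

B, C, D, E, F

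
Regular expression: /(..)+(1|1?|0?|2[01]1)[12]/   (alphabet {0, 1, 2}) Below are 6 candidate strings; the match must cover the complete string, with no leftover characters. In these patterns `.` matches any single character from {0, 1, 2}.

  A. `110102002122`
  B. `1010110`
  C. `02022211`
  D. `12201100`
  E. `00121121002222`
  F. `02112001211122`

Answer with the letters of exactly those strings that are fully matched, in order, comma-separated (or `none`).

C

A → no match
B → no match
C → match
D → no match
E → no match
F → no match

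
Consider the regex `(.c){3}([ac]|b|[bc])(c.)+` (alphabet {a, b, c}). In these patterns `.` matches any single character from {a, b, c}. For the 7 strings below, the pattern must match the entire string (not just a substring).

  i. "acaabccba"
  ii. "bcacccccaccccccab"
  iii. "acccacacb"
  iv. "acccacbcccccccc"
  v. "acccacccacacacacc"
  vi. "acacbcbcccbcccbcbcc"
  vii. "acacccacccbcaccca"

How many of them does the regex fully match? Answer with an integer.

5

i. "acaabccba" → no match
ii → no match
iii. "acccacacb" → match
iv → match
v → match
vi → match
vii → match
Total matched: 5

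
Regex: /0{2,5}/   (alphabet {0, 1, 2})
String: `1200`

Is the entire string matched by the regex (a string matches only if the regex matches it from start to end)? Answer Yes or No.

Every match must start with `0`, but `1200` does not.

No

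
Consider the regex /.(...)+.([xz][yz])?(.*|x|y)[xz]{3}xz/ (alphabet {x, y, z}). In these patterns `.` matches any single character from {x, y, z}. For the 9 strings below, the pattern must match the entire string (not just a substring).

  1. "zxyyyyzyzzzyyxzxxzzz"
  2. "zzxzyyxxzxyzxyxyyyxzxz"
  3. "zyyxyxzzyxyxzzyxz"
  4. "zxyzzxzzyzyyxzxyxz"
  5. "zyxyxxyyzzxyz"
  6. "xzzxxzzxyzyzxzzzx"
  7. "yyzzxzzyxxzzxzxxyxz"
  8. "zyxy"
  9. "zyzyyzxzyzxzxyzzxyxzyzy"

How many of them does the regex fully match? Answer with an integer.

1 → no match — must end with "xz"
2 → no match
3 → no match
4 → no match
5 → no match — must end with "xz"
6 → no match — must end with "xz"
7 → no match
8. "zyxy" → no match — must end with "xz"
9 → no match — must end with "xz"
Total matched: 0

0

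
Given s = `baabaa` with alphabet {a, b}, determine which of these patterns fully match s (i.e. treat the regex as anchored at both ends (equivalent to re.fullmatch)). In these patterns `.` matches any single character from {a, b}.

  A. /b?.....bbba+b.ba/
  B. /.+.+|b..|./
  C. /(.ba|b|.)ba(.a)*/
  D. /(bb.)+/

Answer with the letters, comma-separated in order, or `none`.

A → no match — must end with `ba`
B → match
C → no match
D → no match — must start with `bb`

B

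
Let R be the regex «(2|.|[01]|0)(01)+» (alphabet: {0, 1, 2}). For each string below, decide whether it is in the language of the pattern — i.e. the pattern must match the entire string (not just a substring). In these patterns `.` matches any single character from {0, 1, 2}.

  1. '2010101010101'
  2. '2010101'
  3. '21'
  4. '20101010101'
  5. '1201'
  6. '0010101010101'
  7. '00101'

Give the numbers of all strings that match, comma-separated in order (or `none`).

1, 2, 4, 6, 7

1 → match
2 → match
3 → no match — must end with '01'
4 → match
5 → no match
6 → match
7 → match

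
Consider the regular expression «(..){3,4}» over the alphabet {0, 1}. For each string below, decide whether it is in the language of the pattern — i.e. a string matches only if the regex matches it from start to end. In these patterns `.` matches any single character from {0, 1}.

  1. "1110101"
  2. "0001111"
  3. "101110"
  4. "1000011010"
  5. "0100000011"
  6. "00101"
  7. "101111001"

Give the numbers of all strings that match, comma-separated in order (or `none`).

3

1 → no match
2 → no match
3 → match
4 → no match
5 → no match
6 → no match
7 → no match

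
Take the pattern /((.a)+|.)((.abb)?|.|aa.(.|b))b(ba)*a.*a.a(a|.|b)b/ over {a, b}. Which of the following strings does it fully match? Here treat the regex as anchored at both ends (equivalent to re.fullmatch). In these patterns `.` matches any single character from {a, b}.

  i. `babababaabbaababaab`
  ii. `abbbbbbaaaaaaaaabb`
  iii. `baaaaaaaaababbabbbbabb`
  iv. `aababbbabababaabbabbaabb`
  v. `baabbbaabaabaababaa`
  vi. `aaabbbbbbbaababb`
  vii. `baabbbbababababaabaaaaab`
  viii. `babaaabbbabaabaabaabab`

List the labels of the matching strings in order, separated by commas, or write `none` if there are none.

i → match
ii → no match
iii → no match
iv → no match
v → no match — must end with `b`
vi → no match
vii → match
viii → no match

i, vii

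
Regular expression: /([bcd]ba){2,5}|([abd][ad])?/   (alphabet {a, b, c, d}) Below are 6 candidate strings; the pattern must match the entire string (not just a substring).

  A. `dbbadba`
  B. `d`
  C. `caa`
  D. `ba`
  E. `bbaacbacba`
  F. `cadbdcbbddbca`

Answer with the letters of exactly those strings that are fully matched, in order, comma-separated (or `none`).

A. `dbbadba` → no match
B. `d` → no match
C. `caa` → no match
D. `ba` → match
E. `bbaacbacba` → no match
F → no match

D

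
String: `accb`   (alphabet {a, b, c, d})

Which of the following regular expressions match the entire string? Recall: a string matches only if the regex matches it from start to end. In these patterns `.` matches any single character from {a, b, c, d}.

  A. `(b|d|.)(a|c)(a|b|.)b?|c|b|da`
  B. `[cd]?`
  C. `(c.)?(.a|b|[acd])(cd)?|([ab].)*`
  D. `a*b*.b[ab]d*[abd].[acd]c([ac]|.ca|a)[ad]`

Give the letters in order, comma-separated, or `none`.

A

A → match
B → no match
C → no match
D → no match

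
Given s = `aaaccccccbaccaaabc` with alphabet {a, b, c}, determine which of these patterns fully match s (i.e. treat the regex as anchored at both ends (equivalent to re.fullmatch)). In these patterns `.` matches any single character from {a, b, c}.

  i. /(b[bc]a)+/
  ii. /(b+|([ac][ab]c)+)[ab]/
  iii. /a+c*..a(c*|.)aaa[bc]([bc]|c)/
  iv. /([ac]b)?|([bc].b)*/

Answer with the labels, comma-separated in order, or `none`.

i → no match — must start with `b`
ii → no match
iii → match
iv → no match

iii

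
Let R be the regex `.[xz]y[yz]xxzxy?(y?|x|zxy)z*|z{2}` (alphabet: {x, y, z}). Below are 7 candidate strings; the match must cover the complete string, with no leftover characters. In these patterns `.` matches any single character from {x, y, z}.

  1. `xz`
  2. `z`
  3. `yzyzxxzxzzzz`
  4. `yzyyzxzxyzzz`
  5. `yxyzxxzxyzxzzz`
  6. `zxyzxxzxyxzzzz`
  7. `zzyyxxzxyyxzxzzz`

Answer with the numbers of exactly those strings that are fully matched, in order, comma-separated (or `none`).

1. `xz` → no match
2. `z` → no match
3. `yzyzxxzxzzzz` → match
4. `yzyyzxzxyzzz` → no match
5 → no match
6 → match
7 → no match

3, 6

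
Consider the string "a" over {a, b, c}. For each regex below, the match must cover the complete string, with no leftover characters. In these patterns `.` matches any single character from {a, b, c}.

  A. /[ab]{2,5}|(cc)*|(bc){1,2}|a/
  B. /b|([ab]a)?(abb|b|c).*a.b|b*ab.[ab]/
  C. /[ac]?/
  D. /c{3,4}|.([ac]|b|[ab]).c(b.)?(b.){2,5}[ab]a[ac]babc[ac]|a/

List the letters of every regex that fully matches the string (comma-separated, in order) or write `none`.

A, C, D

A → match
B → no match
C → match
D → match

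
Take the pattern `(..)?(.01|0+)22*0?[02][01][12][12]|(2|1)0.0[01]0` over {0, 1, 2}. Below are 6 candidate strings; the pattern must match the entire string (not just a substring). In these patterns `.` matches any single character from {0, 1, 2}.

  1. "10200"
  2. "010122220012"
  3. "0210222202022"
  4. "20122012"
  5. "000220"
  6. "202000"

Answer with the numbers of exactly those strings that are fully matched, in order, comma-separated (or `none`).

1. "10200" → no match
2. "010122220012" → no match
3 → no match
4. "20122012" → match
5. "000220" → no match
6. "202000" → match

4, 6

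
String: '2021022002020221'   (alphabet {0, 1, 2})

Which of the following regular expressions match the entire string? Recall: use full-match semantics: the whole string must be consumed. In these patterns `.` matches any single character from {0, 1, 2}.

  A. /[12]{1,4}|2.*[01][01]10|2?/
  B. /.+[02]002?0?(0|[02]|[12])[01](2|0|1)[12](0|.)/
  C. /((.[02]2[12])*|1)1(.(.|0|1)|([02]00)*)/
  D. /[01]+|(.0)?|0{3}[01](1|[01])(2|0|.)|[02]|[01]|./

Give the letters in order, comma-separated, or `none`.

A → no match
B → match
C → no match
D → no match

B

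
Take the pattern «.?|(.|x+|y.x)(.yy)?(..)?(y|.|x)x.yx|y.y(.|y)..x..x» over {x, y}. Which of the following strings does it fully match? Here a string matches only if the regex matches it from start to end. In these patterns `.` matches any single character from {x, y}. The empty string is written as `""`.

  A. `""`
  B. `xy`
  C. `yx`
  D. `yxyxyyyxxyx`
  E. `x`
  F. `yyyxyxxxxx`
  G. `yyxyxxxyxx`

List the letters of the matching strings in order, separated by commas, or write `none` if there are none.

A, E, F

A → match
B → no match
C → no match
D → no match
E → match
F → match
G → no match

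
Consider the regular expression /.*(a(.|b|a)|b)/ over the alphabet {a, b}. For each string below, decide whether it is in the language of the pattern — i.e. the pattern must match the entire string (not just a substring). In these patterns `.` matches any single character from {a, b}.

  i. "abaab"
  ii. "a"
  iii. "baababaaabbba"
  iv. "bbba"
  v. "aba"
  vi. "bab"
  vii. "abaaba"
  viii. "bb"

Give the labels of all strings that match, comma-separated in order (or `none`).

i, vi, viii

i. "abaab" → match
ii. "a" → no match
iii → no match
iv. "bbba" → no match
v. "aba" → no match
vi. "bab" → match
vii. "abaaba" → no match
viii. "bb" → match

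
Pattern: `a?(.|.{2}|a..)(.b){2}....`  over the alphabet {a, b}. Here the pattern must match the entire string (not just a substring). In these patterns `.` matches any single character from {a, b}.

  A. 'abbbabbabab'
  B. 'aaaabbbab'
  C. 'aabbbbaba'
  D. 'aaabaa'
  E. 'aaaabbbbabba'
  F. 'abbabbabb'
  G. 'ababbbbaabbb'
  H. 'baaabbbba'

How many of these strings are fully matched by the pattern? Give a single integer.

A → no match
B → no match
C → match
D → no match
E → match
F → match
G → no match
H → no match
Total matched: 3

3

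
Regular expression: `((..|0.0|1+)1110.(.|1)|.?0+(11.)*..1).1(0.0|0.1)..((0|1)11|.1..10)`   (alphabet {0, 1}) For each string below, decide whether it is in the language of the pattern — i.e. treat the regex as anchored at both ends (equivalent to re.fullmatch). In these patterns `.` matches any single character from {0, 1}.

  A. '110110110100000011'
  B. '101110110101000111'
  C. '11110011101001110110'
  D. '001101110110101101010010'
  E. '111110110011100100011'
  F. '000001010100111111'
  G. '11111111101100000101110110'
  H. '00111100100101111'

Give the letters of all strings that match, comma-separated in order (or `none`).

B, C, D, F

A → no match
B → match
C → match
D → match
E → no match
F → match
G → no match
H → no match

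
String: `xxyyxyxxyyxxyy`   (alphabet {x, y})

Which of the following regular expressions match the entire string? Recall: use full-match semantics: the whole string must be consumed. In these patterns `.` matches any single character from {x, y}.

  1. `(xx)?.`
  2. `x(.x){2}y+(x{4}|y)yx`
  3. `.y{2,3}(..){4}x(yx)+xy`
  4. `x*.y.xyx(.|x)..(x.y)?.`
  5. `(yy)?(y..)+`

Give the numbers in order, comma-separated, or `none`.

1 → no match
2 → no match — must end with `yx`
3 → no match — must end with `yxxy`
4 → match
5 → no match

4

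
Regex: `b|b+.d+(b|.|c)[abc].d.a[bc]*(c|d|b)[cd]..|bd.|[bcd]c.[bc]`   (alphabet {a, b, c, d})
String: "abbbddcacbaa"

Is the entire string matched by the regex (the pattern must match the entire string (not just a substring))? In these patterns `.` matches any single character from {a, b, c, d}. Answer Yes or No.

No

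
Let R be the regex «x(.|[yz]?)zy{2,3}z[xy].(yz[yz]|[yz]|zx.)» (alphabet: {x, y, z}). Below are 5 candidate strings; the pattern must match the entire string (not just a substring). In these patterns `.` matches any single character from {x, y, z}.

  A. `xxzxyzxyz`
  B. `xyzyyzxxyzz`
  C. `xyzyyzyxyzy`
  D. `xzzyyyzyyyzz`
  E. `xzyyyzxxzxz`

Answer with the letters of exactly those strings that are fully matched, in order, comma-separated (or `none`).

A. `xxzxyzxyz` → no match
B. `xyzyyzxxyzz` → match
C. `xyzyyzyxyzy` → match
D. `xzzyyyzyyyzz` → match
E. `xzyyyzxxzxz` → match

B, C, D, E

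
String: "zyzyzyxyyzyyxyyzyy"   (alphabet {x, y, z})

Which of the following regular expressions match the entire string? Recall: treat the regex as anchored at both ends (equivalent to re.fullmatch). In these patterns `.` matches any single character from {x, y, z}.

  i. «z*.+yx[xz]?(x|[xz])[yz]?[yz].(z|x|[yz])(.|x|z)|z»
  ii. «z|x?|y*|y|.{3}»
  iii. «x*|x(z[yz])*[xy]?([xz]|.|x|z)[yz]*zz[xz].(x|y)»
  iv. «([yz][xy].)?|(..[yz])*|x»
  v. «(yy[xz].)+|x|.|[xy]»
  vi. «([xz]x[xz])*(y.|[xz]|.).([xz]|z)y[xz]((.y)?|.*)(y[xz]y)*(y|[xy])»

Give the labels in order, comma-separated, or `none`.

iv, vi

i → no match
ii → no match
iii → no match
iv → match
v → no match
vi → match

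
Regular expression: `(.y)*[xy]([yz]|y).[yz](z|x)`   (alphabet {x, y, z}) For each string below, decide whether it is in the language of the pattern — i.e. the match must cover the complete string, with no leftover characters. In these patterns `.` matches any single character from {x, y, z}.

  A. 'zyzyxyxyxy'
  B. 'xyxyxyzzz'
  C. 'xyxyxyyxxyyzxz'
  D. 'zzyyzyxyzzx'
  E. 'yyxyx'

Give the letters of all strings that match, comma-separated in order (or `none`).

B, E

A → no match
B → match
C → no match
D → no match
E → match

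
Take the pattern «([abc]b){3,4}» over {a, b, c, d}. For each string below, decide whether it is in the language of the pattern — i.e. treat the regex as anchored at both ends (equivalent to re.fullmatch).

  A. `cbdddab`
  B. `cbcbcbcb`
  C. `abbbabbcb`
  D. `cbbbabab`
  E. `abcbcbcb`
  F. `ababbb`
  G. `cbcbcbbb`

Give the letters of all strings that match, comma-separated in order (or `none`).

B, D, E, F, G

A → no match
B → match
C → no match
D → match
E → match
F → match
G → match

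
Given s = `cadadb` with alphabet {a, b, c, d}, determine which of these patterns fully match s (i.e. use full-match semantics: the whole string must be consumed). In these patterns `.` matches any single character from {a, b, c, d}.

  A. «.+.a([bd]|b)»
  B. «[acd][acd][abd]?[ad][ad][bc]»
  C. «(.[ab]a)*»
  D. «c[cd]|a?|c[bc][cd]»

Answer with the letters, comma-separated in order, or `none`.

A → no match
B → match
C → no match
D → no match

B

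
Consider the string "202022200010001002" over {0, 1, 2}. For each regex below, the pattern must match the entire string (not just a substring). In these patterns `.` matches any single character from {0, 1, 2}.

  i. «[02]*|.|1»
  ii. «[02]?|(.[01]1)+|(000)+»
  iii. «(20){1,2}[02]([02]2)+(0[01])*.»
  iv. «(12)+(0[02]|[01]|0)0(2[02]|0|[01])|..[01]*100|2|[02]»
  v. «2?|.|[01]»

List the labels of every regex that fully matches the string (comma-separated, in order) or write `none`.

iii

i → no match
ii → no match
iii → match
iv → no match
v → no match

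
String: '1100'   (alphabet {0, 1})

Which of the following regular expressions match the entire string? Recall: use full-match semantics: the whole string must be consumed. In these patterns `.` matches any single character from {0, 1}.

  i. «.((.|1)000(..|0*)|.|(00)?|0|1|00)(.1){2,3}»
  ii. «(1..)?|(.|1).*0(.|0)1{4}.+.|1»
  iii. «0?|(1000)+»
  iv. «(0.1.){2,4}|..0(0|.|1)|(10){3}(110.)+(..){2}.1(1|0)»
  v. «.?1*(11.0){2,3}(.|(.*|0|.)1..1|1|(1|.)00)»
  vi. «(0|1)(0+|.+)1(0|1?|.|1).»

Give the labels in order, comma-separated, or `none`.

iv

i → no match — must end with '1'
ii → no match
iii → no match
iv → match
v → no match
vi → no match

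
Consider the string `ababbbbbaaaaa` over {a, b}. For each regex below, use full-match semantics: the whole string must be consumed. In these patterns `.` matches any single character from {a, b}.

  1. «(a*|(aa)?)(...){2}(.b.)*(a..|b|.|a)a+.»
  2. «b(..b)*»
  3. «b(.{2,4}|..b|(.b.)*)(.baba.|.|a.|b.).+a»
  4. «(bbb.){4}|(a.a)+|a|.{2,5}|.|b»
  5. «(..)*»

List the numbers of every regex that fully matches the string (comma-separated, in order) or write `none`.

1

1 → match
2 → no match — must start with `b`
3 → no match — must start with `b`
4 → no match
5 → no match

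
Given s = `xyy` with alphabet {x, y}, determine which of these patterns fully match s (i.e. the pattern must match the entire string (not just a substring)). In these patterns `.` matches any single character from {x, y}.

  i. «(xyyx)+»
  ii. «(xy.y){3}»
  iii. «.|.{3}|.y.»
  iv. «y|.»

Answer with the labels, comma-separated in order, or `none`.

i → no match — must start with `xyyx`
ii → no match
iii → match
iv → no match

iii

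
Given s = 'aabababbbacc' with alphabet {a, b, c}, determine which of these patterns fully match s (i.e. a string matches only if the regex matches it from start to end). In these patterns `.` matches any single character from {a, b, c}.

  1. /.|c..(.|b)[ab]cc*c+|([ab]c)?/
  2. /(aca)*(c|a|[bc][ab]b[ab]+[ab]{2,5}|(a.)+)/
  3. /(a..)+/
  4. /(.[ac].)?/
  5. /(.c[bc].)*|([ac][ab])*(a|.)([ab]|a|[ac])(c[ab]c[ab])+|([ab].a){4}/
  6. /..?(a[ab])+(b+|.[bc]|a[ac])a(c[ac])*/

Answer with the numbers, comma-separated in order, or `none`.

6

1 → no match
2 → no match
3 → no match
4 → no match
5 → no match
6 → match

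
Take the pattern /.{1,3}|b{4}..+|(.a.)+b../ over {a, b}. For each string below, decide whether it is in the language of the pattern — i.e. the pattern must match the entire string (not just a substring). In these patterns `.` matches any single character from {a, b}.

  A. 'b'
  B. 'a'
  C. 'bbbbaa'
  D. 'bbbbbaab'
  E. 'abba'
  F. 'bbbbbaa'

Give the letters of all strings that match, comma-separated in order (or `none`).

A. 'b' → match
B. 'a' → match
C. 'bbbbaa' → match
D. 'bbbbbaab' → match
E. 'abba' → no match
F. 'bbbbbaa' → match

A, B, C, D, F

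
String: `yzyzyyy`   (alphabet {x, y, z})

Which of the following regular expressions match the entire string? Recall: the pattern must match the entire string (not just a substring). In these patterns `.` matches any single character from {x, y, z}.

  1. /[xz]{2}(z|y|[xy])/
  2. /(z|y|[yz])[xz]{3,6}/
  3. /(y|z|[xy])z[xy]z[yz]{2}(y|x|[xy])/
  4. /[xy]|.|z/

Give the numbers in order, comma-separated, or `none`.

1 → no match
2 → no match
3 → match
4 → no match

3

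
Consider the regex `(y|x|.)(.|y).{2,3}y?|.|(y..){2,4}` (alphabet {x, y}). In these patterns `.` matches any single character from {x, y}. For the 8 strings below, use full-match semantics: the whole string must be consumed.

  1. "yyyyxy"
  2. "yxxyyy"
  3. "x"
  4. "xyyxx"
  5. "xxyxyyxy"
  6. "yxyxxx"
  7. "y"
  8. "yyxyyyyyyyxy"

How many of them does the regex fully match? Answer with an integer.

1 → match
2 → match
3 → match
4 → match
5 → no match
6 → no match
7 → match
8 → match
Total matched: 6

6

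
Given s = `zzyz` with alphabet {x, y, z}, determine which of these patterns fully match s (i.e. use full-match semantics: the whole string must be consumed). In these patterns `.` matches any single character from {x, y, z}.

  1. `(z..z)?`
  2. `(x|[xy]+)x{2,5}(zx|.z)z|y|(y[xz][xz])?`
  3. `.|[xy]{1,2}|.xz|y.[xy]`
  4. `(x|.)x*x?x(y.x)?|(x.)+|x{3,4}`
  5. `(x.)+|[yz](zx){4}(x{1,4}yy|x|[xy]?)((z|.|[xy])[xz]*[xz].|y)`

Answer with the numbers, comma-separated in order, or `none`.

1 → match
2 → no match
3 → no match
4 → no match
5 → no match

1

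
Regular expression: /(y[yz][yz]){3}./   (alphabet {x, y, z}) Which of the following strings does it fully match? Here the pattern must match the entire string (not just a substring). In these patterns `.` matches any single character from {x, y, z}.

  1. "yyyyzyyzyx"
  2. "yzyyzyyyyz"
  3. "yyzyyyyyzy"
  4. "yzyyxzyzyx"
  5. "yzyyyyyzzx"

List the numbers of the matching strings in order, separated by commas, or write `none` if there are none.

1 → match
2 → match
3 → match
4 → no match
5 → match

1, 2, 3, 5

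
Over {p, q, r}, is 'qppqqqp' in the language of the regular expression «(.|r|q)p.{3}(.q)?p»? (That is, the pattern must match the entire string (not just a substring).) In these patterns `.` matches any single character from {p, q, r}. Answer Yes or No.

No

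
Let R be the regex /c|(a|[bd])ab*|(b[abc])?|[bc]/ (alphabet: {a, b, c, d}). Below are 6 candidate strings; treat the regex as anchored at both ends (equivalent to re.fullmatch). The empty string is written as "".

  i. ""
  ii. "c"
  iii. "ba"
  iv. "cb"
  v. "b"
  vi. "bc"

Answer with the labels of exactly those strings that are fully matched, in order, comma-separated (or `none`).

i → match
ii → match
iii → match
iv → no match
v → match
vi → match

i, ii, iii, v, vi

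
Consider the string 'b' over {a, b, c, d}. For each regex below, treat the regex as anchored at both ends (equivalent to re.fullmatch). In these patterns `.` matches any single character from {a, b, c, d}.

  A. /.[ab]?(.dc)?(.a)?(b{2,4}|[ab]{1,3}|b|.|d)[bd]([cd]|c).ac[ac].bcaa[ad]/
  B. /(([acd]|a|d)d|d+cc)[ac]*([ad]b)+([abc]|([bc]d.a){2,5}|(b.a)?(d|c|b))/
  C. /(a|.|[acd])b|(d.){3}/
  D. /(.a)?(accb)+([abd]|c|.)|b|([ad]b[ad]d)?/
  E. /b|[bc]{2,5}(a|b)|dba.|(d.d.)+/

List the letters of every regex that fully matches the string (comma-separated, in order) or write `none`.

D, E

A → no match
B → no match
C → no match
D → match
E → match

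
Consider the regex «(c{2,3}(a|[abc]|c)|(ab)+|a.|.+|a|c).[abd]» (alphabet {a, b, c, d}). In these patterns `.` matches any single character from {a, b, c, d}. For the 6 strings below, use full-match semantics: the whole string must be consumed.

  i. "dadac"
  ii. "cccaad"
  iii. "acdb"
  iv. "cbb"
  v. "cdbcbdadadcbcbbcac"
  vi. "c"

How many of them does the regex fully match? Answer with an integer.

i → no match
ii → match
iii → match
iv → match
v → no match
vi → no match
Total matched: 3

3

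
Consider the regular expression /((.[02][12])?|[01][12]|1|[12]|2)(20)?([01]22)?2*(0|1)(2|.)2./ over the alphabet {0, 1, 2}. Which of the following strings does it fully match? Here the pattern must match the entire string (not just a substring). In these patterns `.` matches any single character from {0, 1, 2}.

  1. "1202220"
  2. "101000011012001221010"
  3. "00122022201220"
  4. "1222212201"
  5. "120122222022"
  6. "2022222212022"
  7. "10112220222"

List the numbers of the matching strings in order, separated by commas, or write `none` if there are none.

7

1 → no match
2 → no match
3 → no match
4 → no match
5 → no match
6 → no match
7 → match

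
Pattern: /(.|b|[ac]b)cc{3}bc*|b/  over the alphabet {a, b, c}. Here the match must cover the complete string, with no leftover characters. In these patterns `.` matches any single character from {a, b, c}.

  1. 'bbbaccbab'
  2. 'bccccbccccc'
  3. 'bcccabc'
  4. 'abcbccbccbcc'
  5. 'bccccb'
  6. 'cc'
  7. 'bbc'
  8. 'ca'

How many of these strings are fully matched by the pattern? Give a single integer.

2

1 → no match
2 → match
3 → no match
4 → no match
5 → match
6 → no match
7 → no match
8 → no match
Total matched: 2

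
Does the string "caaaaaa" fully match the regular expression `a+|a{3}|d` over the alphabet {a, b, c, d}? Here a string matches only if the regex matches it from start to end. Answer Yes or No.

No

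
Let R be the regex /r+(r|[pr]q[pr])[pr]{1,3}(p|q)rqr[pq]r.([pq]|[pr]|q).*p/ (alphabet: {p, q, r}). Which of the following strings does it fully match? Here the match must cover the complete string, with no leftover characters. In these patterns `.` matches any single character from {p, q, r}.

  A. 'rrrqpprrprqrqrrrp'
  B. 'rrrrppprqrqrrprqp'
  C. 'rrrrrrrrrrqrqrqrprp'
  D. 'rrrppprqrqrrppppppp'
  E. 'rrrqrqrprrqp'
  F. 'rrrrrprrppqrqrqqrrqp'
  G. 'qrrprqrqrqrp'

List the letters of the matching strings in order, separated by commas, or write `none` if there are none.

A → match
B → match
C → match
D → match
E. 'rrrqrqrprrqp' → match
F → no match
G. 'qrrprqrqrqrp' → no match — must start with 'r'

A, B, C, D, E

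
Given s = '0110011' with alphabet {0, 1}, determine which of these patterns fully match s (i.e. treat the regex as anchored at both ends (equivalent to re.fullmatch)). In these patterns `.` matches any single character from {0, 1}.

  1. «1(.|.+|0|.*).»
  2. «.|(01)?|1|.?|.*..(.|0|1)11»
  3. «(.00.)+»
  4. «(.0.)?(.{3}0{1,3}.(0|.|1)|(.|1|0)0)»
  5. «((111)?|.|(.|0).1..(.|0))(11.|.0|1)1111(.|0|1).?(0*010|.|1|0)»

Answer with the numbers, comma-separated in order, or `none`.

1 → no match — must start with '1'
2 → match
3 → no match
4 → match
5 → no match

2, 4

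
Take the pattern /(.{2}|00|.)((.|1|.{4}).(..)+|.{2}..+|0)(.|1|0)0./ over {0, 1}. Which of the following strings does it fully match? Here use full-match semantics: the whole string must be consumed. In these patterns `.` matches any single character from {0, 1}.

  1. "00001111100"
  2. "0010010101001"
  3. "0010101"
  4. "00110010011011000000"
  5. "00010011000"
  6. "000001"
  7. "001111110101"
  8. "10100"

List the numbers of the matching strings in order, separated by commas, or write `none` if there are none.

1. "00001111100" → match
2 → match
3. "0010101" → no match
4 → match
5. "00010011000" → match
6. "000001" → match
7. "001111110101" → match
8. "10100" → match

1, 2, 4, 5, 6, 7, 8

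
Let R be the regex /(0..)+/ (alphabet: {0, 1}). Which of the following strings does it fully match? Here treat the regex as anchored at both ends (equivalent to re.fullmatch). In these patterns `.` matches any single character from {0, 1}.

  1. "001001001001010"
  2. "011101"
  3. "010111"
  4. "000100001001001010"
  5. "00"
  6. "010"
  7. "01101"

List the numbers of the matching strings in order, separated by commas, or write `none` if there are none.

1, 6

1 → match
2 → no match
3 → no match
4 → no match
5 → no match
6 → match
7 → no match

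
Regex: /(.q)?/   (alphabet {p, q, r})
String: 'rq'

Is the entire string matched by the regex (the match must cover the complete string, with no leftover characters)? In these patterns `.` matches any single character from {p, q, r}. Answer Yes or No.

Yes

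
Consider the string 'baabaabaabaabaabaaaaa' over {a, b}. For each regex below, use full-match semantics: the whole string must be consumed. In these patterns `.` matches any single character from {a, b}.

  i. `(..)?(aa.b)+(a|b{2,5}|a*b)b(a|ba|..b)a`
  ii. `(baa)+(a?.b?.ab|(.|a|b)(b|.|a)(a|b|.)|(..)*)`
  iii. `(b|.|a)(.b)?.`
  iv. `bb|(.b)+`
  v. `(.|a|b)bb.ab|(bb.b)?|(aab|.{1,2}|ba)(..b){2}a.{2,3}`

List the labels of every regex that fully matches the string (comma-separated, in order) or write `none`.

ii

i → no match
ii → match
iii → no match
iv → no match
v → no match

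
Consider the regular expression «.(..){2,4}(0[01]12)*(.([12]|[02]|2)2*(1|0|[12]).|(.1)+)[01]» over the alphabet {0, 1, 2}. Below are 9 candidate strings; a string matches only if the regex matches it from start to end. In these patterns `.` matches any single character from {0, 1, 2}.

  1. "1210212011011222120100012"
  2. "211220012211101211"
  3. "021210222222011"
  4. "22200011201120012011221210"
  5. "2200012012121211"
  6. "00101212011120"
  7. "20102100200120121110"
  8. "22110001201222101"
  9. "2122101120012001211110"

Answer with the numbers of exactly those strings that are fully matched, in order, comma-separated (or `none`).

2, 3, 4, 5, 6, 7, 8, 9

1 → no match
2 → match
3 → match
4 → match
5 → match
6 → match
7 → match
8 → match
9 → match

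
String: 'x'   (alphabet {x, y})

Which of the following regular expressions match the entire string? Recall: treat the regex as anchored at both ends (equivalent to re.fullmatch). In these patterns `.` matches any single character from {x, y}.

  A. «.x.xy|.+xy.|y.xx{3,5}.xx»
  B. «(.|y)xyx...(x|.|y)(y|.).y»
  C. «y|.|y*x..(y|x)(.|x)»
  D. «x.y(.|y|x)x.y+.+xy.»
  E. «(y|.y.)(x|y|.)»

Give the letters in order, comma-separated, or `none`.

A → no match
B → no match — must end with 'y'
C → match
D → no match
E → no match

C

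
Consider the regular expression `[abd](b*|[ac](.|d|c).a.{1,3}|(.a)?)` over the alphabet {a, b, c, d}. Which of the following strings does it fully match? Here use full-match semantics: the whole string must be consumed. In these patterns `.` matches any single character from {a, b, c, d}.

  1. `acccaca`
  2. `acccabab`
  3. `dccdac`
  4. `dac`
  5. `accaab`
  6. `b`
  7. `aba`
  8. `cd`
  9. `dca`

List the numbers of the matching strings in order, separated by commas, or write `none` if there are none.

1 → match
2 → match
3 → match
4 → no match
5 → match
6 → match
7 → match
8 → no match
9 → match

1, 2, 3, 5, 6, 7, 9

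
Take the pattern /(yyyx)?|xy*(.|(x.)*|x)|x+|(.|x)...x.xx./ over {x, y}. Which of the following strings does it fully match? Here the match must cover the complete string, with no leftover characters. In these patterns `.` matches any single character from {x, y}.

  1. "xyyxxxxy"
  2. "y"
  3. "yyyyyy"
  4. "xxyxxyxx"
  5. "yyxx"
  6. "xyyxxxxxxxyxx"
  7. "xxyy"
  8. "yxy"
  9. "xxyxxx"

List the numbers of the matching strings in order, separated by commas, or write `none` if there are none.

1 → no match
2 → no match
3 → no match
4 → no match
5 → no match
6 → match
7 → no match
8 → no match
9 → no match

6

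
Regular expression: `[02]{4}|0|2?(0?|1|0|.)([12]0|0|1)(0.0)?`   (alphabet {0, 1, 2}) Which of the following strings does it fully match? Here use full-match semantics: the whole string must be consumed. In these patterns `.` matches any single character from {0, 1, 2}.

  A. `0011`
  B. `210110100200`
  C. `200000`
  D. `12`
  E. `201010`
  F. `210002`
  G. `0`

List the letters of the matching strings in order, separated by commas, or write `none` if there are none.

A → no match
B → no match
C → match
D → no match
E → match
F → no match
G → match

C, E, G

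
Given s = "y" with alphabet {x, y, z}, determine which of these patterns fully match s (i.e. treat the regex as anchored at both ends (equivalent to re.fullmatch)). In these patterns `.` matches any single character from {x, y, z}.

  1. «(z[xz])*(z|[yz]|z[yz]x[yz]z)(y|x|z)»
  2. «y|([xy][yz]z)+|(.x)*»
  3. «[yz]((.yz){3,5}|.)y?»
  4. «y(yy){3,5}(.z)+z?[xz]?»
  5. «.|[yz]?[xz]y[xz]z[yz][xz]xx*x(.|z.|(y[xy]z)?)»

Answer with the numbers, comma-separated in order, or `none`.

1 → no match
2 → match
3 → no match
4 → no match — must start with "yyy"
5 → match

2, 5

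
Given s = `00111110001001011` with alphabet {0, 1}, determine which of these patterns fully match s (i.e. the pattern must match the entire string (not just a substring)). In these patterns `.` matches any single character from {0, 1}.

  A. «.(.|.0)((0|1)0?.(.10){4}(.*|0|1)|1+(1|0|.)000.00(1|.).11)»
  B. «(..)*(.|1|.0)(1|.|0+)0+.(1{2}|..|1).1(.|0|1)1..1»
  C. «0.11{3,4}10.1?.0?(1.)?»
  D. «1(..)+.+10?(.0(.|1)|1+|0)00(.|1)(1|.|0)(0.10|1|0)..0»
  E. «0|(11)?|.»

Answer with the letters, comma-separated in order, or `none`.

A

A → match
B → no match
C → no match
D → no match — must start with `1`
E → no match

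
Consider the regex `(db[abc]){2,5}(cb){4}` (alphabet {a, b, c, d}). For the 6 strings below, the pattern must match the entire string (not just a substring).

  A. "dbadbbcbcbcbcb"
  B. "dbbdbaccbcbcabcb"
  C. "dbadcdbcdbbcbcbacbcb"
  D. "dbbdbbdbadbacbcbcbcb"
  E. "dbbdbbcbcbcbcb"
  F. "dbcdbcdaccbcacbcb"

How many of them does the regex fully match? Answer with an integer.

3

A → match
B → no match
C → no match
D → match
E → match
F → no match
Total matched: 3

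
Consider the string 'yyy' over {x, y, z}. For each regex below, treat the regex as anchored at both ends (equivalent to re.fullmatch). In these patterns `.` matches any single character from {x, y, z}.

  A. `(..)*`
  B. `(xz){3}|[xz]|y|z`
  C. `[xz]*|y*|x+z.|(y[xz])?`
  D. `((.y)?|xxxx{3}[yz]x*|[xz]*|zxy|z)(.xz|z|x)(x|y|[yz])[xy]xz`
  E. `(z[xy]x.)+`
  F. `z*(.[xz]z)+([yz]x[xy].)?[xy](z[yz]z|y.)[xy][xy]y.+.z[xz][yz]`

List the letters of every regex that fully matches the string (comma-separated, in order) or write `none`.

A → no match
B → no match
C → match
D → no match — must end with 'xz'
E → no match — must start with 'z'
F → no match

C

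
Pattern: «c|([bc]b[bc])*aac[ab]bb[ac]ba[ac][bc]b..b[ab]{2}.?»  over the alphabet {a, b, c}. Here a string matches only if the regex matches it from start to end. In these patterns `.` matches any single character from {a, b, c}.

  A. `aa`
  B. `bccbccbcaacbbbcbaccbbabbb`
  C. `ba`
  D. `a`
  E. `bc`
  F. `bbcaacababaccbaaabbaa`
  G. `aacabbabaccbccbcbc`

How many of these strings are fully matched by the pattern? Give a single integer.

0

A → no match
B → no match
C → no match
D → no match
E → no match
F → no match
G → no match
Total matched: 0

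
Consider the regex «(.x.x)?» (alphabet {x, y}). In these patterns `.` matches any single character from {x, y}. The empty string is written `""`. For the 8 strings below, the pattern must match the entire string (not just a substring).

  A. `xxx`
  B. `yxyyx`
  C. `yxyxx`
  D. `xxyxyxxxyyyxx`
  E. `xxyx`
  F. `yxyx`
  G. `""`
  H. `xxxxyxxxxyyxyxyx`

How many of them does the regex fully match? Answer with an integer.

A → no match
B → no match
C → no match
D → no match
E → match
F → match
G → match
H → no match
Total matched: 3

3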